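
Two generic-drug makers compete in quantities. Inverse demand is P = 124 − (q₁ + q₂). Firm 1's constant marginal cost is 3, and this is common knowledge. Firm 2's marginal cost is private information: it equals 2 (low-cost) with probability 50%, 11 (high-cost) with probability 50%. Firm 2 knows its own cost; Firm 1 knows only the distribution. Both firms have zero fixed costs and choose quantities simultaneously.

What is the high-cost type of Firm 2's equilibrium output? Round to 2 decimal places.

Each type of Firm 2 best-responds to q₁; Firm 1 best-responds to the expected q₂ over Firm 2's types.
Firm 2 with cost c maximizes (124 − (q₁+q₂) − c)·q₂, giving q₂(c) = (124 − c − q₁)/2.
E[c₂] = 0.5·2 + 0.5·11 = 6.5
Firm 1's FOC against E[q₂] yields q₁ = (124 − 2·3 + E[c₂])/3 = (124 − 6 + 6.5)/3 = 41.5.
q₂(high-cost) = (124 − 11 − 41.5)/2 = 35.75.

35.75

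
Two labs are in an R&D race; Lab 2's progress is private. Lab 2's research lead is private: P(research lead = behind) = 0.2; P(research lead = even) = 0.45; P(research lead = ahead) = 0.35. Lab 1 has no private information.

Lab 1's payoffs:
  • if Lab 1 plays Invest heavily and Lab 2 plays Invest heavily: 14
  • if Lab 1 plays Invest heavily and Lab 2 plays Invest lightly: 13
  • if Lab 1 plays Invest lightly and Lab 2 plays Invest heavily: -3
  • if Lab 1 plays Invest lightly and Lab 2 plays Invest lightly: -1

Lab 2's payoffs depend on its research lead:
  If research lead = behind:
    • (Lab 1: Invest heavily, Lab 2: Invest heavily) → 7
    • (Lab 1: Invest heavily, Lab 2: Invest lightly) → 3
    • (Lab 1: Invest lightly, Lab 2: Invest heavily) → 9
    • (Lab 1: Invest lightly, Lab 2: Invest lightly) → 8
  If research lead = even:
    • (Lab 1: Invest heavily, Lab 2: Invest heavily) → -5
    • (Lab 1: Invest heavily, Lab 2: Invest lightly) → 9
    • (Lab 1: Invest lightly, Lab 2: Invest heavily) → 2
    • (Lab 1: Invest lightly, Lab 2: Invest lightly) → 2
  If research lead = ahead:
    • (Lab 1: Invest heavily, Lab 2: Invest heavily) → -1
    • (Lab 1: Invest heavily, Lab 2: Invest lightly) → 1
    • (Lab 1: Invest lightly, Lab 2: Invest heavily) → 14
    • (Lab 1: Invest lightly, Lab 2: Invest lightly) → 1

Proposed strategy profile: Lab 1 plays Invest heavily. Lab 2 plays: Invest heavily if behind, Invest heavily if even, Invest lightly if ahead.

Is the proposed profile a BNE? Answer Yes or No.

A profile is a BNE iff every type of every player is best-responding given beliefs about the other side.
Lab 1 plays Invest heavily: E[Invest heavily] = 0.2·(14) + 0.45·(14) + 0.35·(13) = 13.65; E[Invest lightly] = -2.3. Best-responding. ✓
Lab 2 (research lead behind), facing Invest heavily: Invest heavily gives 7, Invest lightly gives 3. Proposed Invest heavily is best. ✓
Lab 2 (research lead even), facing Invest heavily: Invest heavily gives -5, Invest lightly gives 9. Proposed Invest heavily is not best — profitable deviation exists. ✗
Lab 2 (research lead ahead), facing Invest heavily: Invest heavily gives -1, Invest lightly gives 1. Proposed Invest lightly is best. ✓

No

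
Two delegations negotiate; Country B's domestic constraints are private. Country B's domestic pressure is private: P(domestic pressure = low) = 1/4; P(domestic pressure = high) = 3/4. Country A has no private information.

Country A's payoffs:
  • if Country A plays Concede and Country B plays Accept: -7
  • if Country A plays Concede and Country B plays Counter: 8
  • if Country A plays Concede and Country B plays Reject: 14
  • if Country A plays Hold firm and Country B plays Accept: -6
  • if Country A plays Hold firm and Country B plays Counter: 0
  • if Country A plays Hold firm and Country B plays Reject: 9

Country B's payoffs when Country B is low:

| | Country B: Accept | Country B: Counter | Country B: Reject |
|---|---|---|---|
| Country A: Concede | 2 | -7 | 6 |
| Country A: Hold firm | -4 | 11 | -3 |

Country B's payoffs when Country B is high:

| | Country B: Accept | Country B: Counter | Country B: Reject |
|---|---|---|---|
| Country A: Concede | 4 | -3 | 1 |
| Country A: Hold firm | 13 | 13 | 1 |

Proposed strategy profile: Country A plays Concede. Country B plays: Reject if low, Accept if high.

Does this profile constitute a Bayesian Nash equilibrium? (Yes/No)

Yes

Country A plays Concede: E[Concede] = 1/4·(14) + 3/4·(-7) = -7/4; E[Hold firm] = -9/4. Best-responding. ✓
Country B (domestic pressure low), facing Concede: Accept gives 2, Counter gives -7, Reject gives 6. Proposed Reject is best. ✓
Country B (domestic pressure high), facing Concede: Accept gives 4, Counter gives -3, Reject gives 1. Proposed Accept is best. ✓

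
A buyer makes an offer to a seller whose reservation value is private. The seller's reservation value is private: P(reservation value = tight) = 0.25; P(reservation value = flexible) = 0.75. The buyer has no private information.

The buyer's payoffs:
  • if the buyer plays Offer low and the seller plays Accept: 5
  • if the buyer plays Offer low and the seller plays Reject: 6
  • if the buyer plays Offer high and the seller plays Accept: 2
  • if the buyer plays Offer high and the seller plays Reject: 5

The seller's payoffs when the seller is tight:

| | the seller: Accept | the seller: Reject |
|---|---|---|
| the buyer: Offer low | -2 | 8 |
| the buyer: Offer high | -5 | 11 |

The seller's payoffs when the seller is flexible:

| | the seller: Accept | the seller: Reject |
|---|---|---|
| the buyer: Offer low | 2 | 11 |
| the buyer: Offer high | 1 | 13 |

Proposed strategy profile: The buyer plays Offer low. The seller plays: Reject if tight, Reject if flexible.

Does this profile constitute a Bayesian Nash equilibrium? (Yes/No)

Yes

The buyer plays Offer low: E[Offer low] = 0.25·(6) + 0.75·(6) = 6; E[Offer high] = 5. Best-responding. ✓
The seller (reservation value tight), facing Offer low: Accept gives -2, Reject gives 8. Proposed Reject is best. ✓
The seller (reservation value flexible), facing Offer low: Accept gives 2, Reject gives 11. Proposed Reject is best. ✓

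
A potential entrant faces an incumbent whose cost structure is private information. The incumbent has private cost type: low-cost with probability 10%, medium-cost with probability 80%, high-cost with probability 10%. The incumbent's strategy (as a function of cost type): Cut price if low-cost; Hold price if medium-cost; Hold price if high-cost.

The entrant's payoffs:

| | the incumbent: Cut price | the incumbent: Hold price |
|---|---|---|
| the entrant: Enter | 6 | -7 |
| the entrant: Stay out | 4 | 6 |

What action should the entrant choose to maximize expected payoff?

Compute the entrant's expected payoff for each action, taking the expectation over the incumbent's type.
E[Enter] = 0.1·(6) + 0.8·(-7) + 0.1·(-7) = -5.7
E[Stay out] = 0.1·(4) + 0.8·(6) + 0.1·(6) = 5.8
Best response: Stay out (5.8 is the largest).

Stay out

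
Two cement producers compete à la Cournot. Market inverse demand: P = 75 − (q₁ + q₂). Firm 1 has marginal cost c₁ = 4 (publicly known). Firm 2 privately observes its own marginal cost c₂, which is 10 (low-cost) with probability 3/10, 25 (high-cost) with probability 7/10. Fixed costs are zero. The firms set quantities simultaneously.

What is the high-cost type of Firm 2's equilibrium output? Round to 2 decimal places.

10.42

Type-c best response for Firm 2: q₂(c) = (75 − c)/2 − q₁/2.
Firm 1 maximizes expected profit; its first-order condition is 75 − 2q₁ − E[q₂] − 4 = 0.
Substituting E[q₂] and solving: E[c₂] = 20.5, so q₁ = (75 − 2·4 + 20.5)/3 = 29.1667.
q₂(high-cost) = (75 − 25 − 29.1667)/2 = 10.4167.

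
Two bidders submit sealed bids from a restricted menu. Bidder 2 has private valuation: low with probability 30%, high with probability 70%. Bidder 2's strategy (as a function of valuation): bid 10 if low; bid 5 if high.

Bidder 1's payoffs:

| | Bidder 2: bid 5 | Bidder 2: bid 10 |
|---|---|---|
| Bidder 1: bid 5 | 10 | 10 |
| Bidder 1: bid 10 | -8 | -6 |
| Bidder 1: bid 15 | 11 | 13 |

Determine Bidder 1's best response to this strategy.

E[bid 5] = 0.3·(10) + 0.7·(10) = 10
E[bid 10] = 0.3·(-6) + 0.7·(-8) = -7.4
E[bid 15] = 0.3·(13) + 0.7·(11) = 11.6
Best response: bid 15 (11.6 is the largest).

bid 15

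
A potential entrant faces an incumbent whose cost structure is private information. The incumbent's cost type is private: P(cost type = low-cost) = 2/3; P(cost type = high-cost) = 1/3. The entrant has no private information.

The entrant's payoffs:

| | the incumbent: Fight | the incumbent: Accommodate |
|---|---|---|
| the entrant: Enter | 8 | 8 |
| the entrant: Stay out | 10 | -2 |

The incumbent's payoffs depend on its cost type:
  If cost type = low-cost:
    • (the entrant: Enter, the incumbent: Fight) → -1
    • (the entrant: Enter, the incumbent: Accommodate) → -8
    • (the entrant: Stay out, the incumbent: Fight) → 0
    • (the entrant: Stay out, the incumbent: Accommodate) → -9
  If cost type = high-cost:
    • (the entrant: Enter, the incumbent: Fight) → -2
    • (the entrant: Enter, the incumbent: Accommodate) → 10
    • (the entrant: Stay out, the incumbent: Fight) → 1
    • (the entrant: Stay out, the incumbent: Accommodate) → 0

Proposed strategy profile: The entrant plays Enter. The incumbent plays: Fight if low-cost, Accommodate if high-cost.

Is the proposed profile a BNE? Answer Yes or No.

Yes

The entrant plays Enter: E[Enter] = 2/3·(8) + 1/3·(8) = 8; E[Stay out] = 6. Best-responding. ✓
The incumbent (cost type low-cost), facing Enter: Fight gives -1, Accommodate gives -8. Proposed Fight is best. ✓
The incumbent (cost type high-cost), facing Enter: Fight gives -2, Accommodate gives 10. Proposed Accommodate is best. ✓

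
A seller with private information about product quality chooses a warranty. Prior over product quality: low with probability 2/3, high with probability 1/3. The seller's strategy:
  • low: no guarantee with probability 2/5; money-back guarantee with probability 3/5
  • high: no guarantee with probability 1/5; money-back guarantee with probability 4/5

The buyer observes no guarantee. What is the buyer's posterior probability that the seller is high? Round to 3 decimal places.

Apply Bayes' rule using the sender's strategy as the likelihood.
P(no guarantee) = (2/3)·(2/5) + (1/3)·(1/5) = 1/3
P(high | no guarantee) = ((1/3)·(1/5)) / (1/3) = (1/15) / (1/3) = 1/5

0.200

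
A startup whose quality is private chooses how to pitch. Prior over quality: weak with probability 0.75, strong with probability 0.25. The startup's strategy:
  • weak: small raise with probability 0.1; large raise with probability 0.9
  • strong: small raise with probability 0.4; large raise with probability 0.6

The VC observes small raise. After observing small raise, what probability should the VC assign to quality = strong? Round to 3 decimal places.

Apply Bayes' rule using the sender's strategy as the likelihood.
P(small raise) = 0.75·0.1 + 0.25·0.4 = 0.175
P(strong | small raise) = (0.25·0.4) / 0.175 = 0.1 / 0.175 = 0.571429

0.571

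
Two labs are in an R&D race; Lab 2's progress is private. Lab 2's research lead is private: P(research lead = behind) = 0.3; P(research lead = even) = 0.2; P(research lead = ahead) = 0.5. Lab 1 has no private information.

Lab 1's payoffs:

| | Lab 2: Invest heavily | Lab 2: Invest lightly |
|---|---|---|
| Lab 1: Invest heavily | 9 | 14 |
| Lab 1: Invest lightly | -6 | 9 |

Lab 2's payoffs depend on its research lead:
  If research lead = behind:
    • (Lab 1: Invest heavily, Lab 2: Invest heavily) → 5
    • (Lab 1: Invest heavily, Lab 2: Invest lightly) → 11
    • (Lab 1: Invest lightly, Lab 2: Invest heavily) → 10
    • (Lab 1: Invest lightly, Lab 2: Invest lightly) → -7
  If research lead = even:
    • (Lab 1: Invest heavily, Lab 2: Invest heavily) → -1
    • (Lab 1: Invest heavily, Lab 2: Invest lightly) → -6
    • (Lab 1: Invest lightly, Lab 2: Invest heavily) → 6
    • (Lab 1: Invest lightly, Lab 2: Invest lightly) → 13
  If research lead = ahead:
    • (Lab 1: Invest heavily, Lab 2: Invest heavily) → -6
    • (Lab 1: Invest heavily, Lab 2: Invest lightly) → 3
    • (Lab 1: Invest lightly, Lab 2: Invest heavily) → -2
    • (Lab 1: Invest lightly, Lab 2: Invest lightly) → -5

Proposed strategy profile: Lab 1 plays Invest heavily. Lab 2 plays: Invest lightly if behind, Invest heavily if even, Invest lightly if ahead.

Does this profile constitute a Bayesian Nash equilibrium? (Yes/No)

A profile is a BNE iff every type of every player is best-responding given beliefs about the other side.
Lab 1 plays Invest heavily: E[Invest heavily] = 0.3·(14) + 0.2·(9) + 0.5·(14) = 13; E[Invest lightly] = 6. Best-responding. ✓
Lab 2 (research lead behind), facing Invest heavily: Invest heavily gives 5, Invest lightly gives 11. Proposed Invest lightly is best. ✓
Lab 2 (research lead even), facing Invest heavily: Invest heavily gives -1, Invest lightly gives -6. Proposed Invest heavily is best. ✓
Lab 2 (research lead ahead), facing Invest heavily: Invest heavily gives -6, Invest lightly gives 3. Proposed Invest lightly is best. ✓

Yes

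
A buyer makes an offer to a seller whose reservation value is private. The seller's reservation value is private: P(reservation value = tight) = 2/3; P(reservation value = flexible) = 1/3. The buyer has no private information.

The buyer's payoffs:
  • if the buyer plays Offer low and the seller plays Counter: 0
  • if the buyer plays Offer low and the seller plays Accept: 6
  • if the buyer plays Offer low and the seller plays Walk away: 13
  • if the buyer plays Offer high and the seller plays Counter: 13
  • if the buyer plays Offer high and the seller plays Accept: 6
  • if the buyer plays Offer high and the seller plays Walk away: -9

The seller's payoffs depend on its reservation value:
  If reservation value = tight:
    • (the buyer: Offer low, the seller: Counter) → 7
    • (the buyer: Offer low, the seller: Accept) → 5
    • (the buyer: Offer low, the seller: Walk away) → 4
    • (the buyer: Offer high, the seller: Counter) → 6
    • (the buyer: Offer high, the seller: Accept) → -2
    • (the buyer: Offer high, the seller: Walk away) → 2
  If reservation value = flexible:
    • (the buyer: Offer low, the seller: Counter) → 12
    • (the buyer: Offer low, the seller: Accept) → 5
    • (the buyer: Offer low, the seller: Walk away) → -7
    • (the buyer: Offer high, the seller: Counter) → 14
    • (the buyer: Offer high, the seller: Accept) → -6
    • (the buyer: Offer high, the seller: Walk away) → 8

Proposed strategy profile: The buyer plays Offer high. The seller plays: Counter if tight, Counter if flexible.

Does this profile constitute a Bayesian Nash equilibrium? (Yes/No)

The buyer plays Offer high: E[Offer high] = 2/3·(13) + 1/3·(13) = 13; E[Offer low] = 0. Best-responding. ✓
The seller (reservation value tight), facing Offer high: Counter gives 6, Accept gives -2, Walk away gives 2. Proposed Counter is best. ✓
The seller (reservation value flexible), facing Offer high: Counter gives 14, Accept gives -6, Walk away gives 8. Proposed Counter is best. ✓

Yes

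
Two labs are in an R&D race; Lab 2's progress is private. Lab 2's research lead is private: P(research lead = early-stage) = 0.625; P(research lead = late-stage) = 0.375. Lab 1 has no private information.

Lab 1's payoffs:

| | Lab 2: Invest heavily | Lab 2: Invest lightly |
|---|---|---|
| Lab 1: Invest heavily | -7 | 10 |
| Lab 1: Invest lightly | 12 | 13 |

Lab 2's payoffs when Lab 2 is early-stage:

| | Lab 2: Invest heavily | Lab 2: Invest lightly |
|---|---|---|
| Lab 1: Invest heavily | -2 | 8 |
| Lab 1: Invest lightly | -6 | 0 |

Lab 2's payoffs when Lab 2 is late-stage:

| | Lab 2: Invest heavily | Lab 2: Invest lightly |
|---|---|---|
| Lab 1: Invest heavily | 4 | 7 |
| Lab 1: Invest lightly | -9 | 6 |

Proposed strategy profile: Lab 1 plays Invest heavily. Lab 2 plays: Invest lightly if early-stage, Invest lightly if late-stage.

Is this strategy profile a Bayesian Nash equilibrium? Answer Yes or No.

Lab 1 plays Invest heavily: E[Invest heavily] = 0.625·(10) + 0.375·(10) = 10; E[Invest lightly] = 13. Not best-responding. ✗
Lab 2 (research lead early-stage), facing Invest heavily: Invest heavily gives -2, Invest lightly gives 8. Proposed Invest lightly is best. ✓
Lab 2 (research lead late-stage), facing Invest heavily: Invest heavily gives 4, Invest lightly gives 7. Proposed Invest lightly is best. ✓

No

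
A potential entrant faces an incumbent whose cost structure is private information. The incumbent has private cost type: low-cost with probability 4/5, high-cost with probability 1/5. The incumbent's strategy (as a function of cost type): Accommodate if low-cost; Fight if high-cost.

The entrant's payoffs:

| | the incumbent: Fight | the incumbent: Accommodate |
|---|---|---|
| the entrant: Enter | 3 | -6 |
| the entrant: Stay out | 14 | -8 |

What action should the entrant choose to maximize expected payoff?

E[Enter] = 4/5·(-6) + 1/5·(3) = -21/5
E[Stay out] = 4/5·(-8) + 1/5·(14) = -18/5
Best response: Stay out (-18/5 is the largest).

Stay out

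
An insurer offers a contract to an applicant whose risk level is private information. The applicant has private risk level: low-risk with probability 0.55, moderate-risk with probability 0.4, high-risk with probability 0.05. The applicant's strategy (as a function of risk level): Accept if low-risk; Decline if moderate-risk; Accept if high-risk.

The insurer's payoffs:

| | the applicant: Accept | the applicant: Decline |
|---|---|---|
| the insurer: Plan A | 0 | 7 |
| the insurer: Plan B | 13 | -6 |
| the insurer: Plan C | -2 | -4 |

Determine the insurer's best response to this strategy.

E[Plan A] = 0.55·(0) + 0.4·(7) + 0.05·(0) = 2.8
E[Plan B] = 0.55·(13) + 0.4·(-6) + 0.05·(13) = 5.4
E[Plan C] = 0.55·(-2) + 0.4·(-4) + 0.05·(-2) = -2.8
Best response: Plan B (5.4 is the largest).

Plan B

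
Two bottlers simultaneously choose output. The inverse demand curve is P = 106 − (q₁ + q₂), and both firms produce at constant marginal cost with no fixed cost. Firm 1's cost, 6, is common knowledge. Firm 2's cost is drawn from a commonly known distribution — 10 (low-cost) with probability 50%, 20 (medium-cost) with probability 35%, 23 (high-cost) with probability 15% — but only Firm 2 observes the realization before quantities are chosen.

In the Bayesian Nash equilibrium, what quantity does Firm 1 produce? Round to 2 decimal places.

Each type of Firm 2 best-responds to q₁; Firm 1 best-responds to the expected q₂ over Firm 2's types.
Firm 2 with cost c maximizes (106 − (q₁+q₂) − c)·q₂, giving q₂(c) = (106 − c − q₁)/2.
E[c₂] = 0.5·10 + 0.35·20 + 0.15·23 = 15.45
Firm 1's FOC against E[q₂] yields q₁ = (106 − 2·6 + E[c₂])/3 = (106 − 12 + 15.45)/3 = 36.4833.

36.48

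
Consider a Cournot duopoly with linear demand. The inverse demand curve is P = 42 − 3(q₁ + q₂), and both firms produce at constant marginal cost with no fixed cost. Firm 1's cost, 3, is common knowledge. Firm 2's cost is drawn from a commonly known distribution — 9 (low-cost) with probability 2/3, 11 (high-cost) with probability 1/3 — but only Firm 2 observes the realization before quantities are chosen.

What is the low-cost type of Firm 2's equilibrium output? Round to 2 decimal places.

Firm 2 with cost c maximizes (42 − 3(q₁+q₂) − c)·q₂, giving q₂(c) = (42 − c − 3q₁)/6.
E[c₂] = 2/3·9 + 1/3·11 = 9.66667
Firm 1's FOC against E[q₂] yields q₁ = (42 − 2·3 + E[c₂])/9 = (42 − 6 + 9.66667)/9 = 5.07407.
q₂(low-cost) = (42 − 9 − 3·5.07407)/6 = 2.96296.

2.96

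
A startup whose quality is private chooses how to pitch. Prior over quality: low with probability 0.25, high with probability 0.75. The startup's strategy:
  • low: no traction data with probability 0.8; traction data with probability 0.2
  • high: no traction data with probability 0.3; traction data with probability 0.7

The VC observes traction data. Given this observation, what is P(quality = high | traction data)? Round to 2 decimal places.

0.91

P(traction data) = 0.25·0.2 + 0.75·0.7 = 0.575
P(high | traction data) = (0.75·0.7) / 0.575 = 0.525 / 0.575 = 0.913043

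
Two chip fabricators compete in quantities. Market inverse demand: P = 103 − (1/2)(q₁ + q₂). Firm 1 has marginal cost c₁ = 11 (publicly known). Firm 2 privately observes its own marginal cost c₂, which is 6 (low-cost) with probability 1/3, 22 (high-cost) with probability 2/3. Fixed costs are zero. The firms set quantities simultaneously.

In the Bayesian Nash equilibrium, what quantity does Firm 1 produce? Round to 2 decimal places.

Firm 2 with cost c maximizes (103 − (1/2)(q₁+q₂) − c)·q₂, giving q₂(c) = (103 − c − (1/2)q₁).
E[c₂] = 1/3·6 + 2/3·22 = 16.6667
Firm 1's FOC against E[q₂] yields q₁ = (103 − 2·11 + E[c₂])/(3/2) = (103 − 22 + 16.6667)/(3/2) = 65.1111.

65.11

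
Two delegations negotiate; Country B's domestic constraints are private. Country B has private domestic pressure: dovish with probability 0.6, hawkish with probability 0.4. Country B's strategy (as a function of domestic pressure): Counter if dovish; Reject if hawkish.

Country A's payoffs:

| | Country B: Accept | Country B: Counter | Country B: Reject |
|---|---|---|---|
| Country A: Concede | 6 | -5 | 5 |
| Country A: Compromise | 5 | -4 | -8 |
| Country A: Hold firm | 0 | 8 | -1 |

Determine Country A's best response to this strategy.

Hold firm

E[Concede] = 0.6·(-5) + 0.4·(5) = -1
E[Compromise] = 0.6·(-4) + 0.4·(-8) = -5.6
E[Hold firm] = 0.6·(8) + 0.4·(-1) = 4.4
Best response: Hold firm (4.4 is the largest).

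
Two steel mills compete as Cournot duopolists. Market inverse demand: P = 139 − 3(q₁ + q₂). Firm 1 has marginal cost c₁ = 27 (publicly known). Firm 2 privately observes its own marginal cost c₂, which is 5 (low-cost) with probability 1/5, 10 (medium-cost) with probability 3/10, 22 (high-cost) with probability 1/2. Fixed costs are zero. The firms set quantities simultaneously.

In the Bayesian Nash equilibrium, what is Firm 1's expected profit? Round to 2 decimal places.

370.37

Type-c best response for Firm 2: q₂(c) = (139 − c)/6 − q₁/2.
Firm 1 maximizes expected profit; its first-order condition is 139 − 6q₁ − 3E[q₂] − 27 = 0.
Substituting E[q₂] and solving: E[c₂] = 15, so q₁ = (139 − 2·27 + 15)/9 = 11.1111.
E[P] = 139 − 3·(q₁ + E[q₂]) = 60.3333; Firm 1's expected profit = (E[P] − 27)·q₁ = (60.3333 − 27)·11.1111 = 370.37.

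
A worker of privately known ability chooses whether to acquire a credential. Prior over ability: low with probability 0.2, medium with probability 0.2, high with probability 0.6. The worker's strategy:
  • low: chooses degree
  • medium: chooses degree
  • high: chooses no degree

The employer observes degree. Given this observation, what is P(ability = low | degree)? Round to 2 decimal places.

P(degree) = 0.2·1 + 0.2·1 + 0.6·0 = 0.4
P(low | degree) = (0.2·1) / 0.4 = 0.2 / 0.4 = 0.5

0.50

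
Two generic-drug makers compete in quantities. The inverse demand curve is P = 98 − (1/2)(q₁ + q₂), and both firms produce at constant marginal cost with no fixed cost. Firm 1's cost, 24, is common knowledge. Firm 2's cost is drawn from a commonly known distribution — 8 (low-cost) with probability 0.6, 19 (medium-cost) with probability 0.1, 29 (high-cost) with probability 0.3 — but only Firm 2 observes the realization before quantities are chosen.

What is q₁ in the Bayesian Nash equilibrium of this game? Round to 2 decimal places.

43.60

Type-c best response for Firm 2: q₂(c) = (98 − c) − q₁/2.
Firm 1 maximizes expected profit; its first-order condition is 98 − q₁ − (1/2)E[q₂] − 24 = 0.
Substituting E[q₂] and solving: E[c₂] = 15.4, so q₁ = (98 − 2·24 + 15.4)/(3/2) = 43.6.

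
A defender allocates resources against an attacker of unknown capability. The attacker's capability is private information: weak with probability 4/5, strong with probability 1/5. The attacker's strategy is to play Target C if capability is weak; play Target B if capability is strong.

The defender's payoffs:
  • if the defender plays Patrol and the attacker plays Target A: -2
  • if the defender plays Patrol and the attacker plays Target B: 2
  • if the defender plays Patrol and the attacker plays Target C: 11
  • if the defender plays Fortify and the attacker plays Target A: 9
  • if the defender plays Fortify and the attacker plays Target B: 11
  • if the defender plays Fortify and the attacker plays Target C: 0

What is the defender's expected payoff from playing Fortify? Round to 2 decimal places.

E[Fortify] = 4/5·0 + 1/5·11 = 0 + 11/5 = 11/5

2.20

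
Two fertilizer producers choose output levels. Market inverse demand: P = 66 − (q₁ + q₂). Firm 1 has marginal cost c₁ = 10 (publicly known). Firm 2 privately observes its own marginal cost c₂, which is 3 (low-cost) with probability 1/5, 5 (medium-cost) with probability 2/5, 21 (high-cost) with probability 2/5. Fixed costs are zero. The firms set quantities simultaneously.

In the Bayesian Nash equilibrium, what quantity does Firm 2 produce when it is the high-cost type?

13

Each type of Firm 2 best-responds to q₁; Firm 1 best-responds to the expected q₂ over Firm 2's types.
Firm 2 with cost c maximizes (66 − (q₁+q₂) − c)·q₂, giving q₂(c) = (66 − c − q₁)/2.
E[c₂] = 1/5·3 + 2/5·5 + 2/5·21 = 11
Firm 1's FOC against E[q₂] yields q₁ = (66 − 2·10 + E[c₂])/3 = (66 − 20 + 11)/3 = 19.
q₂(high-cost) = (66 − 21 − 19)/2 = 13.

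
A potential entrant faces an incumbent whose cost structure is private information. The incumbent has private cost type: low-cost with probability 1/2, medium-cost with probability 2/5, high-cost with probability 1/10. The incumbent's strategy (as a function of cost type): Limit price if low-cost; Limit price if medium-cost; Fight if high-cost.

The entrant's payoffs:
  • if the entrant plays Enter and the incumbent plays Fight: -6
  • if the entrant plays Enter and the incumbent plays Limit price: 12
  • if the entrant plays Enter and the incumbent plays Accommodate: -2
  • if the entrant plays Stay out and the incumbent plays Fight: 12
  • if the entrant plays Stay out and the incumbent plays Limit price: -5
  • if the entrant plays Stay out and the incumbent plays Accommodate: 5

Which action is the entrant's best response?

E[Enter] = 1/2·(12) + 2/5·(12) + 1/10·(-6) = 51/5
E[Stay out] = 1/2·(-5) + 2/5·(-5) + 1/10·(12) = -33/10
Best response: Enter (51/5 is the largest).

Enter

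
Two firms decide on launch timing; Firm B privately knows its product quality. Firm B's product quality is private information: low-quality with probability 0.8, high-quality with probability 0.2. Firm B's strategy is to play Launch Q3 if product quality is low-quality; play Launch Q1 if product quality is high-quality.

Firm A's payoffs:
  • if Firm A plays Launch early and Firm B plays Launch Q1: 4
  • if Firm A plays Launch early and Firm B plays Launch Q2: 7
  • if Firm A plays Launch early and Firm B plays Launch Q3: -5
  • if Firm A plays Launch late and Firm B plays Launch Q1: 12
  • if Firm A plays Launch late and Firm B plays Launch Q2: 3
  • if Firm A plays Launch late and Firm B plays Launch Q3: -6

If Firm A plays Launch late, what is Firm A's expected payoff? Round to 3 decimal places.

E[Launch late] = 0.8·(-6) + 0.2·12 = (-4.8) + 2.4 = -2.4

-2.400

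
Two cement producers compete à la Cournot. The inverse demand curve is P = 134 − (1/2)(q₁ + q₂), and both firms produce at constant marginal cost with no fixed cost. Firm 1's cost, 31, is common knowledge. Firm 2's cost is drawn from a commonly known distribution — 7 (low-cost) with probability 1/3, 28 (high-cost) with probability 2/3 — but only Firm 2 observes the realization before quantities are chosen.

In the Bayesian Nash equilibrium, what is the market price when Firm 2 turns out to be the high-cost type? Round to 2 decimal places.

65.50

Type-c best response for Firm 2: q₂(c) = (134 − c) − q₁/2.
Firm 1 maximizes expected profit; its first-order condition is 134 − q₁ − (1/2)E[q₂] − 31 = 0.
Substituting E[q₂] and solving: E[c₂] = 21, so q₁ = (134 − 2·31 + 21)/(3/2) = 62.
q₂(high-cost) = 75, so P = 134 − (1/2)·(62 + 75) = 65.5.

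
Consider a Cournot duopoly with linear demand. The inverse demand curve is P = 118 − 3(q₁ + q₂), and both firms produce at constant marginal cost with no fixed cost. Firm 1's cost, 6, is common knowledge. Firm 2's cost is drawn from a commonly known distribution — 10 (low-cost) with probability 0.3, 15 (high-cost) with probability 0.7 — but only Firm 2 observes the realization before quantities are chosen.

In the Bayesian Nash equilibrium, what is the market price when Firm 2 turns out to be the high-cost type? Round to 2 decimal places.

46.58

Firm 2 with cost c maximizes (118 − 3(q₁+q₂) − c)·q₂, giving q₂(c) = (118 − c − 3q₁)/6.
E[c₂] = 0.3·10 + 0.7·15 = 13.5
Firm 1's FOC against E[q₂] yields q₁ = (118 − 2·6 + E[c₂])/9 = (118 − 12 + 13.5)/9 = 13.2778.
q₂(high-cost) = 10.5278, so P = 118 − 3·(13.2778 + 10.5278) = 46.5833.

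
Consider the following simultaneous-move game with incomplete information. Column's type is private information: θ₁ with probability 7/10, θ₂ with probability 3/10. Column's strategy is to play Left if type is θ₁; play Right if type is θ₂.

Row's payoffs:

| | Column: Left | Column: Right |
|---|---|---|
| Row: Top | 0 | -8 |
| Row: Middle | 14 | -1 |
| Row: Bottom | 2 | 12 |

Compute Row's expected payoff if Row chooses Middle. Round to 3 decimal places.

9.500

E[Middle] = 7/10·14 + 3/10·(-1) = 49/5 + (-3/10) = 19/2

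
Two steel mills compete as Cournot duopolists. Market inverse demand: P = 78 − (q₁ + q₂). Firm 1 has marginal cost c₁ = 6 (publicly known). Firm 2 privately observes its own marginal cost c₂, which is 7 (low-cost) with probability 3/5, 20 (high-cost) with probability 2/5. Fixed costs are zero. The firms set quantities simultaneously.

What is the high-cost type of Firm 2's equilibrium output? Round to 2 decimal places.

15.97

Type-c best response for Firm 2: q₂(c) = (78 − c)/2 − q₁/2.
Firm 1 maximizes expected profit; its first-order condition is 78 − 2q₁ − E[q₂] − 6 = 0.
Substituting E[q₂] and solving: E[c₂] = 12.2, so q₁ = (78 − 2·6 + 12.2)/3 = 26.0667.
q₂(high-cost) = (78 − 20 − 26.0667)/2 = 15.9667.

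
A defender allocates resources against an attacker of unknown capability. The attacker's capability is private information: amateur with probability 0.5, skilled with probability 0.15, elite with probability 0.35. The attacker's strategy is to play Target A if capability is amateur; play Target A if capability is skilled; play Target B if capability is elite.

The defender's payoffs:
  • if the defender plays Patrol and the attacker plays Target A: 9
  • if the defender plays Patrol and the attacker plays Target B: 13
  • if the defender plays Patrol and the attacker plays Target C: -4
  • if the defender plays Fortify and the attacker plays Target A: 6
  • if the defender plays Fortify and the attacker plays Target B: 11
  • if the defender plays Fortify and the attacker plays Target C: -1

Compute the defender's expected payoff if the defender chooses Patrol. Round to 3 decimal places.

Take the expectation over the attacker's capability, weighting each type's action by its prior probability.
E[Patrol] = 0.5·9 + 0.15·9 + 0.35·13 = 4.5 + 1.35 + 4.55 = 10.4

10.400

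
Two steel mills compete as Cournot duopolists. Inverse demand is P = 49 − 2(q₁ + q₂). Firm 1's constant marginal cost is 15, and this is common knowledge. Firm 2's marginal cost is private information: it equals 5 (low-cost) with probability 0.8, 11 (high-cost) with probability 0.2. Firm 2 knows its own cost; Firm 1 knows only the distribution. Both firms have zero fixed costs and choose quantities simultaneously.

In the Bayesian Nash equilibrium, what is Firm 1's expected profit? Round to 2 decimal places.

Type-c best response for Firm 2: q₂(c) = (49 − c)/4 − q₁/2.
Firm 1 maximizes expected profit; its first-order condition is 49 − 4q₁ − 2E[q₂] − 15 = 0.
Substituting E[q₂] and solving: E[c₂] = 6.2, so q₁ = (49 − 2·15 + 6.2)/6 = 4.2.
E[P] = 49 − 2·(q₁ + E[q₂]) = 23.4; Firm 1's expected profit = (E[P] − 15)·q₁ = (23.4 − 15)·4.2 = 35.28.

35.28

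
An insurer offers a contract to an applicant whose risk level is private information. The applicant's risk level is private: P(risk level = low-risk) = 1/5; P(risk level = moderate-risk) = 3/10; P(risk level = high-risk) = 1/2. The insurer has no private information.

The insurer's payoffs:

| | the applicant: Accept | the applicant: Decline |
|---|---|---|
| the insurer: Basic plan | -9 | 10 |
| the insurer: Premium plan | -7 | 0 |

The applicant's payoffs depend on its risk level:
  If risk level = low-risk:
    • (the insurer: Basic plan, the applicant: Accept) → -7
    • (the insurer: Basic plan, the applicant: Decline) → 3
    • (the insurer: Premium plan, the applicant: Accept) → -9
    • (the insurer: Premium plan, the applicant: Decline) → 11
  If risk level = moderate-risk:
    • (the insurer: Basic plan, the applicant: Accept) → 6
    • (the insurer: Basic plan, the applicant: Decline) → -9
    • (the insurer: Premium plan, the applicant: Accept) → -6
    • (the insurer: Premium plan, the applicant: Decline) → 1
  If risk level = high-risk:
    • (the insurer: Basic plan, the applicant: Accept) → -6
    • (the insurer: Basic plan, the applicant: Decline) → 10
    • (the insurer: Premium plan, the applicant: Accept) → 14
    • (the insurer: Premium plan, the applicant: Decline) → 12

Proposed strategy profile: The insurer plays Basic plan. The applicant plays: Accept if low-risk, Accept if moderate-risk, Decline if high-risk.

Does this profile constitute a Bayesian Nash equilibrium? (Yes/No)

No

The insurer plays Basic plan: E[Basic plan] = 1/5·(-9) + 3/10·(-9) + 1/2·(10) = 1/2; E[Premium plan] = -7/2. Best-responding. ✓
The applicant (risk level low-risk), facing Basic plan: Accept gives -7, Decline gives 3. Proposed Accept is not best — profitable deviation exists. ✗
The applicant (risk level moderate-risk), facing Basic plan: Accept gives 6, Decline gives -9. Proposed Accept is best. ✓
The applicant (risk level high-risk), facing Basic plan: Accept gives -6, Decline gives 10. Proposed Decline is best. ✓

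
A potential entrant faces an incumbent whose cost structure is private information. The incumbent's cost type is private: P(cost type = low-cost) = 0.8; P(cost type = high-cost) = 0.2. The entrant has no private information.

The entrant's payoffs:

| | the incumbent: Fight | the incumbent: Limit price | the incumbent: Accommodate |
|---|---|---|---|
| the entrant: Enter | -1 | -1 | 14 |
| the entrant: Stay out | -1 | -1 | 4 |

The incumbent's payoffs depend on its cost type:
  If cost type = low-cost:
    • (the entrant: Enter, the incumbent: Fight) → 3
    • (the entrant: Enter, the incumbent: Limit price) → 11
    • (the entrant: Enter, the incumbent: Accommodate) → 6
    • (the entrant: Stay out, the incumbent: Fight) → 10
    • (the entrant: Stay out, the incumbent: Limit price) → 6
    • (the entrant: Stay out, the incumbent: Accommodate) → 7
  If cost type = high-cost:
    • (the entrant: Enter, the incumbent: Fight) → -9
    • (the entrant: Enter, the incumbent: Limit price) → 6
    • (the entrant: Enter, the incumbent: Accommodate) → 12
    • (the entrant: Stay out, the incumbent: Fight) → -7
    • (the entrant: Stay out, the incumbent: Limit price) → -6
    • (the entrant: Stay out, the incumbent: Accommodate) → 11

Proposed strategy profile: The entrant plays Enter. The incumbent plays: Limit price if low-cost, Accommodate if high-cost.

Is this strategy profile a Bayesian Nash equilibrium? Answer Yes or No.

Yes

The entrant plays Enter: E[Enter] = 0.8·(-1) + 0.2·(14) = 2; E[Stay out] = 0. Best-responding. ✓
The incumbent (cost type low-cost), facing Enter: Fight gives 3, Limit price gives 11, Accommodate gives 6. Proposed Limit price is best. ✓
The incumbent (cost type high-cost), facing Enter: Fight gives -9, Limit price gives 6, Accommodate gives 12. Proposed Accommodate is best. ✓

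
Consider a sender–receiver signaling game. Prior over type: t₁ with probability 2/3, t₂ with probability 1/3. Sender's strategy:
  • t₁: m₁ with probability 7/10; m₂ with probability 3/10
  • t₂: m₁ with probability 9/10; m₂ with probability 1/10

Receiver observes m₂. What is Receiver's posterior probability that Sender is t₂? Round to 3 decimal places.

P(m₂) = (2/3)·(3/10) + (1/3)·(1/10) = 7/30
P(t₂ | m₂) = ((1/3)·(1/10)) / (7/30) = (1/30) / (7/30) = 1/7

0.143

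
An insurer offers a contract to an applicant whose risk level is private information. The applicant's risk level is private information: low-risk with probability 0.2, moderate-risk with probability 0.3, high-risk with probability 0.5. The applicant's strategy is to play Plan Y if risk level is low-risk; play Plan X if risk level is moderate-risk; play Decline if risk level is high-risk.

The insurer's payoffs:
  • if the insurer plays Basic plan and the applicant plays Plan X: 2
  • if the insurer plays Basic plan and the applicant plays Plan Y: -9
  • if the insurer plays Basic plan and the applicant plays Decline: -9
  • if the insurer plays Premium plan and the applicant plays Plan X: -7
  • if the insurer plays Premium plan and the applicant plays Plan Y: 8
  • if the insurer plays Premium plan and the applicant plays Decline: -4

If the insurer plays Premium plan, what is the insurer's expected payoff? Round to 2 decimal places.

-2.50

Take the expectation over the applicant's risk level, weighting each type's action by its prior probability.
E[Premium plan] = 0.2·8 + 0.3·(-7) + 0.5·(-4) = 1.6 + (-2.1) + (-2) = -2.5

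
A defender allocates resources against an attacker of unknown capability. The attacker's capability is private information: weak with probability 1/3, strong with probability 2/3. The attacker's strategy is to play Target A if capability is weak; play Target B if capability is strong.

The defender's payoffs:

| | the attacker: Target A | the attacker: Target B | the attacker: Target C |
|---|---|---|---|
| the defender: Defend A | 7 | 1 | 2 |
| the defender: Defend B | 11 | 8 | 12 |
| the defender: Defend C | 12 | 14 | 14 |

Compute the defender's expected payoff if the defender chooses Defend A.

3

Take the expectation over the attacker's capability, weighting each type's action by its prior probability.
E[Defend A] = 1/3·7 + 2/3·1 = 7/3 + 2/3 = 3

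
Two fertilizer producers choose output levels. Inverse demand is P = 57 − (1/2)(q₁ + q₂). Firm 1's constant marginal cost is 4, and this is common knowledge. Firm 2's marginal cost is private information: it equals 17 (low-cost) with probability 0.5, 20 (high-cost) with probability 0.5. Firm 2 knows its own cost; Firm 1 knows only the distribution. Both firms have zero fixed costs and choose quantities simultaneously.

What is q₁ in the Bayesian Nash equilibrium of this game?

45

Each type of Firm 2 best-responds to q₁; Firm 1 best-responds to the expected q₂ over Firm 2's types.
Firm 2 with cost c maximizes (57 − (1/2)(q₁+q₂) − c)·q₂, giving q₂(c) = (57 − c − (1/2)q₁).
E[c₂] = 0.5·17 + 0.5·20 = 18.5
Firm 1's FOC against E[q₂] yields q₁ = (57 − 2·4 + E[c₂])/(3/2) = (57 − 8 + 18.5)/(3/2) = 45.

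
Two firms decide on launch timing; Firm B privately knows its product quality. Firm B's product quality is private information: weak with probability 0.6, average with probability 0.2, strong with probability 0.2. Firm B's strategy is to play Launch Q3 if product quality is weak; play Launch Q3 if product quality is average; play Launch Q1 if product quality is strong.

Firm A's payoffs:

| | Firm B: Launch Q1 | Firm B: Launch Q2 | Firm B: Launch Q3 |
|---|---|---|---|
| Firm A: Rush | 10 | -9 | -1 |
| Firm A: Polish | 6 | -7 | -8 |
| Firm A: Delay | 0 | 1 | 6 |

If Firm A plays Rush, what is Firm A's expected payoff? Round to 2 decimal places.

1.20

E[Rush] = 0.6·(-1) + 0.2·(-1) + 0.2·10 = (-0.6) + (-0.2) + 2 = 1.2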